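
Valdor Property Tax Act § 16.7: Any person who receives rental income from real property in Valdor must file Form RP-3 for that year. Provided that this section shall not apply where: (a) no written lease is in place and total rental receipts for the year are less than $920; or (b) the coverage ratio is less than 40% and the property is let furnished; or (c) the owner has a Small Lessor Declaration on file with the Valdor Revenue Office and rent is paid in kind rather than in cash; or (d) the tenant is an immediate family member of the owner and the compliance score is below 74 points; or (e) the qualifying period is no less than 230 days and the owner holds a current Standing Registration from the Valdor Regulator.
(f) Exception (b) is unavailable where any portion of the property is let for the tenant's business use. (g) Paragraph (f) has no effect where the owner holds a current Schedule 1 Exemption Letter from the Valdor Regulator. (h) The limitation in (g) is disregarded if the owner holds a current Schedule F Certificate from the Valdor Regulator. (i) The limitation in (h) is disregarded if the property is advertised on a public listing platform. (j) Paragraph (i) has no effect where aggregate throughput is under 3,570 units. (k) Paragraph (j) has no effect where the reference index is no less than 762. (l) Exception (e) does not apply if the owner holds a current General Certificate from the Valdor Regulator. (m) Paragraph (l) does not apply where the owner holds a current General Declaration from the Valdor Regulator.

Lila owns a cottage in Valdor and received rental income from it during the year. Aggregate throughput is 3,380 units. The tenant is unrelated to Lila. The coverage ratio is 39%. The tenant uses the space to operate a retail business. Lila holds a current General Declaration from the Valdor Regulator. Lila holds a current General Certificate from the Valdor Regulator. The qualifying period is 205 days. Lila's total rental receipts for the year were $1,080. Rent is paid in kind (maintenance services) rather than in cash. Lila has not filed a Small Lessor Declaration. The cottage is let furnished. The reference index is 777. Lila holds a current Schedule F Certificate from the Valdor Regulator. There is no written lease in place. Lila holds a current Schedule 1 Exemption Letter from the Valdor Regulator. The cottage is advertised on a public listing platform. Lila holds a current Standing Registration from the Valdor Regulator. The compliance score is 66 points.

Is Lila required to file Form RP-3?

No — exception (b) applies; Lila is not required to file Form RP-3.

Exception (a) does not apply: total rental receipts for the year are $1,080, not less than $920.
All of (b)'s requirements are met (the coverage ratio is 39%, less than the 40% limit; the property is let furnished). As to paragraphs (f)–(k): (f) is triggered (the space is let for business use), but yields to (g): (g) is engaged — a current Schedule 1 Exemption Letter is held. (h) would limit (g) — a current Schedule F Certificate is held — but (i) sets (h) aside: (i) operates against (h): the property is publicly advertised. (j) is engaged (aggregate throughput is 3,380 units, under the 3,570 units limit), but is set aside by (k): (k) operates against (j): the reference index is 777, meeting the 762 threshold. So (b) applies.
Exception (c) requires that the owner has a Small Lessor Declaration on file with the Valdor Revenue Office; but no Small Lessor Declaration is on file, so (c) is unavailable.
Exception (d) requires that the tenant is an immediate family member of the owner; but the tenant is unrelated to the owner, so (d) is unavailable.
Exception (e) requires that the qualifying period is no less than 230 days; but the qualifying period is 205 days, short of 230 days, so (e) is unavailable.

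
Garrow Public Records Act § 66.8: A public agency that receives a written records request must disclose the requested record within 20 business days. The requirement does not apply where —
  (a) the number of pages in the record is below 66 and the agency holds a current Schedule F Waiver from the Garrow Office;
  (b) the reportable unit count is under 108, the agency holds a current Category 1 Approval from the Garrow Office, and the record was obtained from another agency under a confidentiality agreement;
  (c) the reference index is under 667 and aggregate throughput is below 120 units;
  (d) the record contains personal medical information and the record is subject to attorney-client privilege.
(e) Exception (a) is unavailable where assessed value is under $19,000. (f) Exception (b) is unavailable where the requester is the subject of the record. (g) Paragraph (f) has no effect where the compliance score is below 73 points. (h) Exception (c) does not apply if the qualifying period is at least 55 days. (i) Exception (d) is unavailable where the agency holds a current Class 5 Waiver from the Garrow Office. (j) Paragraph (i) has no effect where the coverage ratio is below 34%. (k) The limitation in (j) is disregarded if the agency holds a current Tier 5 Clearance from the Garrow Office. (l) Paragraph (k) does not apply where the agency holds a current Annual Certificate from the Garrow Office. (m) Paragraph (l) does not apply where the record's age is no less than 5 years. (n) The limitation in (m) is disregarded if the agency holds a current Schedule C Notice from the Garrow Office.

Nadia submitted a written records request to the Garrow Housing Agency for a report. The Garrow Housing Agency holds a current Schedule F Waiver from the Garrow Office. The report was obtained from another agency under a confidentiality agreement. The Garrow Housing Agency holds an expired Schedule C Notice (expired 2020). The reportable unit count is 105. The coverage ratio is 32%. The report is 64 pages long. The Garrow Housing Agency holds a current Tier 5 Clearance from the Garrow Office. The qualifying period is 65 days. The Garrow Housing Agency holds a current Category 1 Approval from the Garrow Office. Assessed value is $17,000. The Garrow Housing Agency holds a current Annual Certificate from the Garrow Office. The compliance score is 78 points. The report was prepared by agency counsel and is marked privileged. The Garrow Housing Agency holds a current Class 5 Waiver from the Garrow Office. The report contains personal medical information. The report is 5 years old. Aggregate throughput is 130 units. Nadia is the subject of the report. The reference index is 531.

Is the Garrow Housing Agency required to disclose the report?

Yes — the Garrow Housing Agency must disclose the report.

Exception (a)'s conditions are all satisfied: the number of pages in the record is 64, below the 66 limit; a current Schedule F Waiver is held. However, paragraph (e) must be considered: (e) operates — assessed value is $17,000, under the $19,000 limit. Exception (a) does not apply.
Exception (b)'s conditions are all satisfied: the reportable unit count is 105, under the 108 limit; a current Category 1 Approval is held; the report was obtained under a confidentiality agreement. But applying paragraphs (f)–(g): (f) operates against (b): Nadia is the subject of the report. (g) is not engaged (the compliance score is 78 points, not below 73 points), so (f) stands. So (b) is unavailable.
Exception (c) does not apply: aggregate throughput is 130 units, not below 120 units.
Exception (d) is satisfied on its face — the report contains personal medical information; the report is privileged. But applying paragraphs (i)–(n): (i) is engaged — a current Class 5 Waiver is held. (j) is triggered (the coverage ratio is 32%, below the 34% limit), but yields to (k): (k) is triggered — a current Tier 5 Clearance is held. (l) operates (a current Annual Certificate is held), but is displaced by (m): (m) operates — the record's age is 5 years, meeting the 5 years threshold. (n), which would lift (m), is not engaged — no current Schedule C Notice is held. So (d) is unavailable.
Every exception is unavailable, so the rule governs.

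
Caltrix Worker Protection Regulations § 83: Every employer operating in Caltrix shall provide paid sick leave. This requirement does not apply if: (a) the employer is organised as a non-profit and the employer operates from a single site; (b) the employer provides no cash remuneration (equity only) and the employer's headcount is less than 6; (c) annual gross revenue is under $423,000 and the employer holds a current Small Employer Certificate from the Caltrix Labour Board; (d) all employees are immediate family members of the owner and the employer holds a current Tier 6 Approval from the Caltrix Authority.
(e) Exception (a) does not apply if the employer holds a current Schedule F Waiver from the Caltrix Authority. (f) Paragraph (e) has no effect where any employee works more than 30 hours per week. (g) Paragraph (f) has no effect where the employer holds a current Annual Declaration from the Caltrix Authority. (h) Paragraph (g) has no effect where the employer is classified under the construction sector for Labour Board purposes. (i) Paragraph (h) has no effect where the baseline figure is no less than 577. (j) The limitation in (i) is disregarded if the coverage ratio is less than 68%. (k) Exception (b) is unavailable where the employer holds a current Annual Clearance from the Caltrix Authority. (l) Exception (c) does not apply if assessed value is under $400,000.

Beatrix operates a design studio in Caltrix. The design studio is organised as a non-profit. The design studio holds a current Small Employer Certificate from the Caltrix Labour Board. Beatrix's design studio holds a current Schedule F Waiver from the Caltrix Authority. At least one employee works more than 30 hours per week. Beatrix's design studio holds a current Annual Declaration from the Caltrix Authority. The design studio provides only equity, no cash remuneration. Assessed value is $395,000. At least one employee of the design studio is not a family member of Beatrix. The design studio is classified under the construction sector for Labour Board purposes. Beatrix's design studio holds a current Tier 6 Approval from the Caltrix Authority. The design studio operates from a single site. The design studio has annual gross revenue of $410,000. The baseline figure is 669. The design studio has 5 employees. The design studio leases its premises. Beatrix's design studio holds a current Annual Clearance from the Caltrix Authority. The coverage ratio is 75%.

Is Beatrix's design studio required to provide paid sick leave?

Exception (a)'s conditions are all satisfied: the employer is a non-profit; the employer operates from a single site. But applying paragraphs (e)–(j): (e) operates against (a): a current Schedule F Waiver is held. (f) is engaged (at least one employee exceeds 30 hours/week), but is overridden by (g): (g) operates against (f): a current Annual Declaration is held. (h) would limit (g) — the design studio is classified under the construction sector — but (i) sets (h) aside: (i) operates against (h): the baseline figure is 669, meeting the 577 threshold. (j), which would lift (i), is not engaged — the coverage ratio is 75%, not less than 68%. (a) is therefore removed.
Exception (b)'s conditions are all satisfied: remuneration is equity-only; the employer's headcount is 5, less than the 6 limit. Turning to paragraph (k): (k) operates against (b): a current Annual Clearance is held. (b) is therefore removed.
Exception (c): annual gross revenue is $410,000, under the $423,000 limit; a current Small Employer Certificate is held — every condition holds. Turning to paragraph (l): (l) operates against (c): assessed value is $395,000, under the $400,000 limit. So (c) is unavailable.
Exception (d) requires that all employees are immediate family members of the owner; but at least one employee is not a family member, so (d) is unavailable.
No exception applies. The general rule governs.

Yes — Beatrix's design studio must provide paid sick leave.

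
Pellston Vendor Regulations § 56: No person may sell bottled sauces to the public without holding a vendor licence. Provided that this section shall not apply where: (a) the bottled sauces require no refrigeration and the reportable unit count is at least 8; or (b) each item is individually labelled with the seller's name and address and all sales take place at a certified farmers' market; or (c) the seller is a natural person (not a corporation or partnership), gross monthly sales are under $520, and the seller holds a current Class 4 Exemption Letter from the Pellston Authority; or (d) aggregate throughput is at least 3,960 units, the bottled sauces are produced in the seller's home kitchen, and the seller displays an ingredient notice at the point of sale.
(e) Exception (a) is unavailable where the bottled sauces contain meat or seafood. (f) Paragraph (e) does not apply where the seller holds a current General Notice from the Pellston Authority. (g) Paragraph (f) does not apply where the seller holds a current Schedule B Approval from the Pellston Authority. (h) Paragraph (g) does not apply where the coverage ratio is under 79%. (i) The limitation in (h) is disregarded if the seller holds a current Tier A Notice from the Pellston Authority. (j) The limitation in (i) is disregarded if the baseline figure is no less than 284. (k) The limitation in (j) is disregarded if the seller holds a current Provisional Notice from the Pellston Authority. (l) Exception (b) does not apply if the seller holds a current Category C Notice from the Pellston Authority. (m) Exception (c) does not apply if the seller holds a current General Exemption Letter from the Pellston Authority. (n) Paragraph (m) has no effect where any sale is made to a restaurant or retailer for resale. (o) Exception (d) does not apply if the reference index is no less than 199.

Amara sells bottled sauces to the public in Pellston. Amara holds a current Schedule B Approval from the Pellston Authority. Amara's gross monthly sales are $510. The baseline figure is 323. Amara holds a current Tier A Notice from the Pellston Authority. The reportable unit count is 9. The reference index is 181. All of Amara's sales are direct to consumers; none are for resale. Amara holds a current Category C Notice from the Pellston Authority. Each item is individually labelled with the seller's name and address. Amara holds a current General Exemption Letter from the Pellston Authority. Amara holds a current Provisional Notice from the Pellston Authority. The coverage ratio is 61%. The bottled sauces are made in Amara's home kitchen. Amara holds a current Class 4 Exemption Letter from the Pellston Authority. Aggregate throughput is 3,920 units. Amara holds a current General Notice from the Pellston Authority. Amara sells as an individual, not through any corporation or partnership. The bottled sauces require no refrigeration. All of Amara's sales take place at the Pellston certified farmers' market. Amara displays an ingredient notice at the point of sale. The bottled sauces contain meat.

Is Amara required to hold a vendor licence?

Yes — Amara must hold a vendor licence.

Exception (a): the bottled sauces are shelf-stable; the reportable unit count is 9, meeting the 8 threshold — every condition holds. But: (e) operates against (a): the bottled sauces contain meat. (f) would limit (e) — a current General Notice is held — but (g) sets (f) aside: (g) operates — a current Schedule B Approval is held. (h) would limit (g) — the coverage ratio is 61%, under the 79% limit — but (i) sets (h) aside: (i) applies — a current Tier A Notice is held. (j) would limit (i) — the baseline figure is 323, meeting the 284 threshold — but (k) sets (j) aside: (k) operates against (j): a current Provisional Notice is held. (a) is therefore removed.
All of (b)'s requirements are met (items are individually labelled; all sales are at a certified farmers' market). But applying paragraph (l): (l) is engaged — a current Category C Notice is held. (b) is therefore removed.
Exception (c): the seller is a natural person; gross monthly sales are $510, under the $520 limit; a current Class 4 Exemption Letter is held — every condition holds. But: (m) applies — a current General Exemption Letter is held. (n), which would lift (m), is not triggered — no sales are for resale. Exception (c) does not apply.
Exception (d) does not apply: aggregate throughput is 3,920 units, short of 3,960 units.
No exception displaces § 56.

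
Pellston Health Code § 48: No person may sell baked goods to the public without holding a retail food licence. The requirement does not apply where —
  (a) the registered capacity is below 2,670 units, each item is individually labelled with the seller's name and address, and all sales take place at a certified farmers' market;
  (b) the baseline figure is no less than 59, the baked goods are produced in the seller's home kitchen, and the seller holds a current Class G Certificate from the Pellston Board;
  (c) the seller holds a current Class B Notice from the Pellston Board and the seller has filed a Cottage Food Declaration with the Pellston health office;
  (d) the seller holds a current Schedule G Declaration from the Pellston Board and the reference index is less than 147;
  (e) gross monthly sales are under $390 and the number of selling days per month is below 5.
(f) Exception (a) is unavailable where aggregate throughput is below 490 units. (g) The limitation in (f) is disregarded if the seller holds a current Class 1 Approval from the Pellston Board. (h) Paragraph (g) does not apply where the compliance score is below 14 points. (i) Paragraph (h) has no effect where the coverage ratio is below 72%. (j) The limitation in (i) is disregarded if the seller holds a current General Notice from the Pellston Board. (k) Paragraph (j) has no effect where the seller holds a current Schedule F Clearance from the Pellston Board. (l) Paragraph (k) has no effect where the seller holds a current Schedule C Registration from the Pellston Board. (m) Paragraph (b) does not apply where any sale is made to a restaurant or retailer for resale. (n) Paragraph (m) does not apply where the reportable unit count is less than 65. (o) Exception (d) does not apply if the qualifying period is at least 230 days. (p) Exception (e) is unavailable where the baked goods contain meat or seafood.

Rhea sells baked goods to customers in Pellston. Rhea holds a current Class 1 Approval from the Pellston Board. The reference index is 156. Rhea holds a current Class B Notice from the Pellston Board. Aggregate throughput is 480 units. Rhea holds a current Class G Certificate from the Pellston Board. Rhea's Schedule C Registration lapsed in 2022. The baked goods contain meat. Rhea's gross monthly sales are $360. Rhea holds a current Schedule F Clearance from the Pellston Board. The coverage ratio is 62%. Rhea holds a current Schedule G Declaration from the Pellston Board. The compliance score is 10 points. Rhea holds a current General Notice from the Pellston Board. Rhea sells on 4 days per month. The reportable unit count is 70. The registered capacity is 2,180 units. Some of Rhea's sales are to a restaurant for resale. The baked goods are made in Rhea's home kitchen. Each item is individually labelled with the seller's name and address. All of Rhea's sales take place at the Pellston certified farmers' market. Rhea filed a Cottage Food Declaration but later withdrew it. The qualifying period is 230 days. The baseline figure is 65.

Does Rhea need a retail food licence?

No — exception (a) applies; Rhea is not required to hold a retail food licence.

Exception (a) is satisfied on its face — the registered capacity is 2,180 units, below the 2,670 units limit; items are individually labelled; all sales are at a certified farmers' market. Considering the limiting provisions: (f) would limit (a) — aggregate throughput is 480 units, below the 490 units limit — but (g) sets (f) aside: (g) applies — a current Class 1 Approval is held. (h) operates (the compliance score is 10 points, below the 14 points limit), but is displaced by (i): (i) operates — the coverage ratio is 62%, below the 72% limit. (j) operates (a current General Notice is held), but yields to (k): (k) applies — a current Schedule F Clearance is held. (l), which would lift (k), is not engaged — no current Schedule C Registration is held. (a) remains available.
Exception (b)'s conditions are all satisfied: the baseline figure is 65, meeting the 59 threshold; the baked goods are home-kitchen produced; a current Class G Certificate is held. However, paragraphs (m)–(n) must be considered: (m) operates against (b): some sales are to a restaurant for resale. (n) does not operate here (the reportable unit count is 70, not less than 65), so (m) stands. So (b) is unavailable.
Exception (c) fails — the Cottage Food Declaration was withdrawn.
Exception (d) fails — the reference index is 156, not less than 147.
Exception (e): gross monthly sales are $360, under the $390 limit; the number of selling days per month is 4, below the 5 limit — every condition holds. But applying paragraph (p): (p) operates against (e): the baked goods contain meat. (e) is therefore removed.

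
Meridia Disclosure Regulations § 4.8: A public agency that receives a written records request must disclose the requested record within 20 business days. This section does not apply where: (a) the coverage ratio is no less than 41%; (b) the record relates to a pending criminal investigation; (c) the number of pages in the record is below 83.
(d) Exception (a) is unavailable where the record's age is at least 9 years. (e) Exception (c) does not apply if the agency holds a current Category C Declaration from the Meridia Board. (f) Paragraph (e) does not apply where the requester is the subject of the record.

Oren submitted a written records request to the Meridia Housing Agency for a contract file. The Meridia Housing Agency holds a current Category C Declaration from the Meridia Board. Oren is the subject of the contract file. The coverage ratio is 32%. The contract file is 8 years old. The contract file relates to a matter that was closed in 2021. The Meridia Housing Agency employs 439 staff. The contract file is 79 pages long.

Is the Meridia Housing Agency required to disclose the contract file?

Exception (a) does not apply: the coverage ratio is 32%, short of 41%.
Exception (b) fails — the contract file relates to a closed matter.
Exception (c): the number of pages in the record is 79, below the 83 limit — every condition holds. Applying paragraphs (e)–(f): (e) would limit (c) — a current Category C Declaration is held — but (f) sets (e) aside: (f) is engaged — Oren is the subject of the contract file. So (c) applies.

No — exception (c) applies; the Meridia Housing Agency is not required to disclose the contract file.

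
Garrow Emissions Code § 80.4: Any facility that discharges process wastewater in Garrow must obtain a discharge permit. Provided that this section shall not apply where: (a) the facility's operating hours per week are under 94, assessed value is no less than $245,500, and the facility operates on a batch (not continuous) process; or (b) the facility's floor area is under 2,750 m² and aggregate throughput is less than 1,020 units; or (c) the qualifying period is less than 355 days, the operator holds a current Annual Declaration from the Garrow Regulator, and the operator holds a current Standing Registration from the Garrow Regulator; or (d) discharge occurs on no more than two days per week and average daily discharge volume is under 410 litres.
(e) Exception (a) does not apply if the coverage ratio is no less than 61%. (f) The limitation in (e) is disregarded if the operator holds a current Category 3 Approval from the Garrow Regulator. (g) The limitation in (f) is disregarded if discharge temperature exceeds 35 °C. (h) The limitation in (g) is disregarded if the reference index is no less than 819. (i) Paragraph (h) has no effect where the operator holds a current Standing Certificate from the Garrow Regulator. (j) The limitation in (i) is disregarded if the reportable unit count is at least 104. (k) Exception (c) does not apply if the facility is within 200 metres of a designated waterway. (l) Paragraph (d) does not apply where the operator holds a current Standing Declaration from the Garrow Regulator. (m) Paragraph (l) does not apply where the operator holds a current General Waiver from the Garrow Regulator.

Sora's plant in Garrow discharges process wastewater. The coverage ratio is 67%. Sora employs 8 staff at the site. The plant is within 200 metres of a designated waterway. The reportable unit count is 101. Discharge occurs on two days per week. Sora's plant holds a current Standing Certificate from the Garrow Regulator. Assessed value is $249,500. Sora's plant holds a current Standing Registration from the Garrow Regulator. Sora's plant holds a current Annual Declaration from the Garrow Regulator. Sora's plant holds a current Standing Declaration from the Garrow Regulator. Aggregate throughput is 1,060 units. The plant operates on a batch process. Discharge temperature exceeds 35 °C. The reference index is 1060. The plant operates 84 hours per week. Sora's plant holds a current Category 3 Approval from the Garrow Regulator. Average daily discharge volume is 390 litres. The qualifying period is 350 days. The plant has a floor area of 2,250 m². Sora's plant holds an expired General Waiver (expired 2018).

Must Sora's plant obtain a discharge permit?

Yes — Sora's plant must obtain a discharge permit.

Exception (a) is satisfied on its face — the facility's operating hours per week are 84, under the 94 limit; assessed value is $249,500, meeting the $245,500 threshold; the facility operates on a batch process. But: (e) operates against (a): the coverage ratio is 67%, meeting the 61% threshold. (f) would limit (e) — a current Category 3 Approval is held — but (g) sets (f) aside: (g) is triggered — discharge temperature exceeds 35 °C. (h) would limit (g) — the reference index is 1,060, meeting the 819 threshold — but (i) sets (h) aside: (i) is triggered — a current Standing Certificate is held. (j), which would lift (i), is not triggered — the reportable unit count is 101, short of 104. Exception (a) does not apply.
Exception (b) does not apply: aggregate throughput is 1,060 units, not less than 1,020 units.
All of (c)'s requirements are met (the qualifying period is 350 days, less than the 355 days limit; a current Annual Declaration is held; a current Standing Registration is held). However, paragraph (k) must be considered: (k) operates against (c): the plant is within 200 m of a designated waterway. So (c) is unavailable.
Exception (d) is satisfied on its face — discharge occurs on no more than two days per week; average daily discharge volume is 390 litres, under the 410 litres limit. But applying paragraphs (l)–(m): (l) operates — a current Standing Declaration is held. (m), which would lift (l), does not operate here — no current General Waiver is held. Exception (d) does not apply.
None of the exceptions is available; § 80.4 applies in full.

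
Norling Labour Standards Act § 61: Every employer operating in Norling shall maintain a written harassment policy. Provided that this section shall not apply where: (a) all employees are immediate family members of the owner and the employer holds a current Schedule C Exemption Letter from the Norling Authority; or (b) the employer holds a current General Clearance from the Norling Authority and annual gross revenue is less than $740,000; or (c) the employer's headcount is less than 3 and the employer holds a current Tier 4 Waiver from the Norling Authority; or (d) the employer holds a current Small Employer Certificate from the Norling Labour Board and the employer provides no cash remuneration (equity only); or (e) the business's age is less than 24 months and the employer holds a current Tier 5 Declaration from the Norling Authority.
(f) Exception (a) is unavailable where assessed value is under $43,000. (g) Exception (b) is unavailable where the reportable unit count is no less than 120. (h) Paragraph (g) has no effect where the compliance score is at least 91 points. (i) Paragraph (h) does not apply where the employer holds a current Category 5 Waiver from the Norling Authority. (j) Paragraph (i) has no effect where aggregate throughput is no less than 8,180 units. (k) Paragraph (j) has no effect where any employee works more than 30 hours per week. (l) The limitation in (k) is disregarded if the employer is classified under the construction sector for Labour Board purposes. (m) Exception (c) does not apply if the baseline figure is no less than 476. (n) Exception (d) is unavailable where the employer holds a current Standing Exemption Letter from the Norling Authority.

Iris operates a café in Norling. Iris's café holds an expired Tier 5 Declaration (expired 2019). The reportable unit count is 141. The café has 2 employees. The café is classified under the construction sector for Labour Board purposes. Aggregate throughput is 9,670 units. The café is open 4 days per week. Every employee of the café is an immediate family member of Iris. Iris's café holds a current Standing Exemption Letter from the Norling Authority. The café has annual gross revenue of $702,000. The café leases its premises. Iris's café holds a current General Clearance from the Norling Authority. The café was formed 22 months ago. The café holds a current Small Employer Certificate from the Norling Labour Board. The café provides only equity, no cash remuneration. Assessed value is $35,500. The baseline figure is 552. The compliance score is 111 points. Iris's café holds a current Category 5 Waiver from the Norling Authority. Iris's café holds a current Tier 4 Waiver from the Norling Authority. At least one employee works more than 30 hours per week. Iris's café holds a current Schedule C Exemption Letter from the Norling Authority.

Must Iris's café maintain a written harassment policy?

Exception (a)'s conditions are all satisfied: every employee is an immediate family member; a current Schedule C Exemption Letter is held. But: (f) is engaged — assessed value is $35,500, under the $43,000 limit. (a) is therefore removed.
Exception (b)'s conditions are all satisfied: a current General Clearance is held; annual gross revenue is $702,000, less than the $740,000 limit. Considering the limiting provisions: (g) is engaged (the reportable unit count is 141, meeting the 120 threshold), but is overridden by (h): (h) is triggered — the compliance score is 111 points, meeting the 91 points threshold. (i) applies (a current Category 5 Waiver is held), but is itself disapplied by (j): (j) operates against (i): aggregate throughput is 9,670 units, meeting the 8,180 units threshold. (k) applies (at least one employee exceeds 30 hours/week), but is set aside by (l): (l) operates against (k): the café is classified under the construction sector. (b) remains available.
Exception (c): the employer's headcount is 2, less than the 3 limit; a current Tier 4 Waiver is held — every condition holds. But applying paragraph (m): (m) applies — the baseline figure is 552, meeting the 476 threshold. Exception (c) does not apply.
Exception (d)'s conditions are all satisfied: a current Small Employer Certificate is held; remuneration is equity-only. Turning to paragraph (n): (n) operates against (d): a current Standing Exemption Letter is held. Exception (d) does not apply.
Exception (e) fails — no current Tier 5 Declaration is held.

No — exception (b) applies; Iris's café is not required to maintain a written harassment policy.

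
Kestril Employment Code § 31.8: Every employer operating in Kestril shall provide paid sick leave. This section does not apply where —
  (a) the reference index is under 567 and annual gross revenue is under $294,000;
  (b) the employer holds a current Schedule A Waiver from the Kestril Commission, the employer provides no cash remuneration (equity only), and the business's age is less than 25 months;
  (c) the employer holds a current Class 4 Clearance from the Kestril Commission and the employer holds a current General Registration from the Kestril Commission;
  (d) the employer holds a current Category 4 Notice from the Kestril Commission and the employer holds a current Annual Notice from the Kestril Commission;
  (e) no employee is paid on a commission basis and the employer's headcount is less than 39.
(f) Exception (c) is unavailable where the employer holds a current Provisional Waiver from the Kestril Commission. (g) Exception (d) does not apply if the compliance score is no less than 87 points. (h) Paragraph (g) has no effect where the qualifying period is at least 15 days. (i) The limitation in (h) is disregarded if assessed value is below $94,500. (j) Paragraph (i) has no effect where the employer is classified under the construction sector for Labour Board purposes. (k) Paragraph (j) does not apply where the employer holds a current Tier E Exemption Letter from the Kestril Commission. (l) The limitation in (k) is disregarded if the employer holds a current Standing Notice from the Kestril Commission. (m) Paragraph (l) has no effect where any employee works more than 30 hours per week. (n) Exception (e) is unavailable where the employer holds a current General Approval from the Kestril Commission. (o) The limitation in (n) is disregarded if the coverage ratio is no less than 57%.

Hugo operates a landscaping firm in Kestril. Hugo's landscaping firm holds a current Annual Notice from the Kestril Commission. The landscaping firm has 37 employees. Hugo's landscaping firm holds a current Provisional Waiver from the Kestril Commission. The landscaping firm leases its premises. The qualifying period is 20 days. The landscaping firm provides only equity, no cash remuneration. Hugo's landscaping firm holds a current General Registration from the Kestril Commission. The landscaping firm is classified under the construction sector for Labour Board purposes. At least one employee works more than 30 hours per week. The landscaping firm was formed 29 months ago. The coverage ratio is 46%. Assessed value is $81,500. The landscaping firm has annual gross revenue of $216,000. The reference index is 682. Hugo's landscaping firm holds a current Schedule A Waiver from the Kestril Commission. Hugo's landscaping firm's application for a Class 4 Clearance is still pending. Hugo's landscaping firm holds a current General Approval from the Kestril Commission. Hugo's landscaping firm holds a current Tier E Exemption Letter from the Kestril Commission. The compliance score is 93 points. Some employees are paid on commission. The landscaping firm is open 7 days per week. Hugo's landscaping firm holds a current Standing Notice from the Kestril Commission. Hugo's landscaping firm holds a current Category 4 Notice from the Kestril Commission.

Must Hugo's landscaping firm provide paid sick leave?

Exception (a) does not apply: the reference index is 682, not under 567.
Exception (b) fails — the business's age is 29 months, not less than 25 months.
Exception (c) does not apply: the Class 4 Clearance is not current.
Exception (d): a current Category 4 Notice is held; a current Annual Notice is held — every condition holds. But applying paragraphs (g)–(m): (g) operates against (d): the compliance score is 93 points, meeting the 87 points threshold. (h) would limit (g) — the qualifying period is 20 days, meeting the 15 days threshold — but (i) sets (h) aside: (i) operates against (h): assessed value is $81,500, below the $94,500 limit. (j) would limit (i) — the landscaping firm is classified under the construction sector — but (k) sets (j) aside: (k) applies — a current Tier E Exemption Letter is held. (l) operates (a current Standing Notice is held), but is displaced by (m): (m) operates against (l): at least one employee exceeds 30 hours/week. Exception (d) does not apply.
Exception (e) requires that no employee is paid on a commission basis; but some employees are paid on commission, so (e) is unavailable.
None of the exceptions is available; § 31.8 applies in full.

Yes — Hugo's landscaping firm must provide paid sick leave.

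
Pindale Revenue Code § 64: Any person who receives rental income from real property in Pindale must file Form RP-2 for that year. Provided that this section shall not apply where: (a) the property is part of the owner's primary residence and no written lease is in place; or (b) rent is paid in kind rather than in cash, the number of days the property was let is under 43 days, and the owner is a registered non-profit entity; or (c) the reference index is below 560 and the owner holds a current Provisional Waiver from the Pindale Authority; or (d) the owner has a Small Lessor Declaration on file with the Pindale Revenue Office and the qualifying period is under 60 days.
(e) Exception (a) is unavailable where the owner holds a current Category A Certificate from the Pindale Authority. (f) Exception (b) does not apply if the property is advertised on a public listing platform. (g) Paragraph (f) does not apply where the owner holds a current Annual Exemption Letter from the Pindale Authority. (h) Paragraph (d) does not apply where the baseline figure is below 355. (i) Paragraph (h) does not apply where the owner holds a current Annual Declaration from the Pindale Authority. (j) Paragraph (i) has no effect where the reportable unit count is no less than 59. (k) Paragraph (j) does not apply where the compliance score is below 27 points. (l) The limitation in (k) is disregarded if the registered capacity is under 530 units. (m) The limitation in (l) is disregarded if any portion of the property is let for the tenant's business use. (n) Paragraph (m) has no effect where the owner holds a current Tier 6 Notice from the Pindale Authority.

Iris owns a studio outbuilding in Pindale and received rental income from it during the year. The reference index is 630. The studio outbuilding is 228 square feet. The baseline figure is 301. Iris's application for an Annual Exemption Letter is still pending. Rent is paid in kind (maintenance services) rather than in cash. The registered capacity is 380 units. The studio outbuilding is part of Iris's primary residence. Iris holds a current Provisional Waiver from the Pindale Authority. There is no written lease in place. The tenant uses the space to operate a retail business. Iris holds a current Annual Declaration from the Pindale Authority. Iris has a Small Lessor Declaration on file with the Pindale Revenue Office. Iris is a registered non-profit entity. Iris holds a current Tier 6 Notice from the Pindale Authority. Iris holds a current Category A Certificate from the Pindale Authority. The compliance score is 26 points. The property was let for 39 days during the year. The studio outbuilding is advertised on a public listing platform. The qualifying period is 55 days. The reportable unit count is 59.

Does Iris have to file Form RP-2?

Exception (a): the studio outbuilding is part of the primary residence; there is no written lease — every condition holds. However, paragraph (e) must be considered: (e) operates against (a): a current Category A Certificate is held. (a) is therefore removed.
All of (b)'s requirements are met (rent is paid in kind; the number of days the property was let is 39 days, under the 43 days limit; Iris is a registered non-profit). However, paragraphs (f)–(g) must be considered: (f) applies — the property is publicly advertised. (g), which would lift (f), is inapplicable — the Annual Exemption Letter is not current. (b) is therefore removed.
Exception (c) requires that the reference index is below 560; but the reference index is 630, not below 560, so (c) is unavailable.
Exception (d) is satisfied on its face — a Small Lessor Declaration is on file; the qualifying period is 55 days, under the 60 days limit. However, paragraphs (h)–(n) must be considered: (h) applies — the baseline figure is 301, below the 355 limit. (i) operates (a current Annual Declaration is held), but is set aside by (j): (j) operates — the reportable unit count is 59, meeting the 59 threshold. (k) is triggered (the compliance score is 26 points, below the 27 points limit), but is set aside by (l): (l) operates against (k): the registered capacity is 380 units, under the 530 units limit. (m) would limit (l) — the space is let for business use — but (n) sets (m) aside: (n) operates against (m): a current Tier 6 Notice is held. So (d) is unavailable.
No exception is made out. Iris falls within the general rule.

Yes — Iris must file Form RP-2.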